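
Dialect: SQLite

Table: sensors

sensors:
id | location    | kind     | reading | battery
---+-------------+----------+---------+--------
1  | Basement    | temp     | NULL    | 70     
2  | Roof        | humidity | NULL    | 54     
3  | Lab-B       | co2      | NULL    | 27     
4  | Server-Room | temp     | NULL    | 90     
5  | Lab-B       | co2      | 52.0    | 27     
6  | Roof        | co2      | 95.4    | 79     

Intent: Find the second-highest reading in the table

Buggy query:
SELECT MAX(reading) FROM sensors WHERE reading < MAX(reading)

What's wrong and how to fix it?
Bug: The inner MAX is an aggregate inside WHERE, which is not allowed

Fix: Put the inner MAX in a scalar subquery

Corrected query:
SELECT MAX(reading) FROM sensors WHERE reading < (SELECT MAX(reading) FROM sensors)

Result:
MAX(reading)
------------
52          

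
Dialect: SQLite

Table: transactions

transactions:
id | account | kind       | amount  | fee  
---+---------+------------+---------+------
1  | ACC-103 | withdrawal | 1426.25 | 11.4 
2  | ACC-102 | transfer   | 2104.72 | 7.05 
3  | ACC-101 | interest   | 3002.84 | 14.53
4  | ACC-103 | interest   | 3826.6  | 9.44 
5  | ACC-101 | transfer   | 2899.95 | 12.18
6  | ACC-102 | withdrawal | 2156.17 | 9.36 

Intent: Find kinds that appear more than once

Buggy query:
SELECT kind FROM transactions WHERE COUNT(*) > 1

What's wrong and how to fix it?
Bug: COUNT(*) is an aggregate and cannot be used in WHERE

Fix: GROUP BY kind, then filter groups with HAVING COUNT(*) > 1

Corrected query:
SELECT kind FROM transactions GROUP BY kind HAVING COUNT(*) > 1

Result:
kind      
----------
interest  
transfer  
withdrawal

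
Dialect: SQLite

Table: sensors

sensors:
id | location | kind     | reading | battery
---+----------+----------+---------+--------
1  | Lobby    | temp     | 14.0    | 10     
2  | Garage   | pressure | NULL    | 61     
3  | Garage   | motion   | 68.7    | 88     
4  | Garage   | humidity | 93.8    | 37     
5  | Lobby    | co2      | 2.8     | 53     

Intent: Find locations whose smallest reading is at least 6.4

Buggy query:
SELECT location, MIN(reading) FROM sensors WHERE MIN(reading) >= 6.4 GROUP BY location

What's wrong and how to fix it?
Bug: MIN() in WHERE is a misuse of aggregate

Fix: Use HAVING for the per-group MIN condition

Corrected query:
SELECT location, MIN(reading) FROM sensors GROUP BY location HAVING MIN(reading) >= 6.4

Result:
location | MIN(reading)
---------+-------------
Garage   | 68.7        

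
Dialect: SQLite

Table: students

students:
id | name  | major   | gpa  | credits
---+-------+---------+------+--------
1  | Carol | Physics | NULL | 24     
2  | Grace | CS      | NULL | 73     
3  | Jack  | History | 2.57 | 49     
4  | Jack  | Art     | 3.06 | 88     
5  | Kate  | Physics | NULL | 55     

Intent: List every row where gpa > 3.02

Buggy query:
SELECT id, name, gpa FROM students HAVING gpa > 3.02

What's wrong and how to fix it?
Bug: HAVING filters the output of aggregation, but this query has no GROUP BY and no aggregate functions, so SQLite rejects it (HAVING clause on a non-aggregate query); the condition here is per row

Fix: Use WHERE for row-level filtering

Corrected query:
SELECT id, name, gpa FROM students WHERE gpa > 3.02

Result:
id | name | gpa 
---+------+-----
4  | Jack | 3.06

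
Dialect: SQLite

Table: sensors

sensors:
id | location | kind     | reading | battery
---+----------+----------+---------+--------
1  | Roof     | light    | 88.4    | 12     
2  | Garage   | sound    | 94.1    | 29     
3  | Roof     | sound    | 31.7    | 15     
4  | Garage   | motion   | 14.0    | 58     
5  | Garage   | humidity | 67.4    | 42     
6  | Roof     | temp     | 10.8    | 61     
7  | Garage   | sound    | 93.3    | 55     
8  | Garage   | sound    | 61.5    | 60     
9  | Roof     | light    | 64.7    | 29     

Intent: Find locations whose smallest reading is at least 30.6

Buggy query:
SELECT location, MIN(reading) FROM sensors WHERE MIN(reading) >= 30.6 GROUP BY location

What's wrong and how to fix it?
Bug: MIN() in WHERE is a misuse of aggregate

Fix: Use HAVING for the per-group MIN condition

Corrected query:
SELECT location, MIN(reading) FROM sensors GROUP BY location HAVING MIN(reading) >= 30.6

Result:
(no rows)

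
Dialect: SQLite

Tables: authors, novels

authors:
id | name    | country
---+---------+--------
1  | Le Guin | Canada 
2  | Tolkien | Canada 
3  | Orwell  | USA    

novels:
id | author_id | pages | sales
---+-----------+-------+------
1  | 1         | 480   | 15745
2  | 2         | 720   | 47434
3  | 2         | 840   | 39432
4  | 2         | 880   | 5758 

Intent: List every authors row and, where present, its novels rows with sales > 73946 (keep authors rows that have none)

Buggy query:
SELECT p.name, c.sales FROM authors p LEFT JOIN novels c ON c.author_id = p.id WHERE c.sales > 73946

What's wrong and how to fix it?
Bug: Filtering c.sales in WHERE discards the NULL rows produced by LEFT JOIN, turning it into an inner join

Fix: Move the right-table condition into the ON clause so unmatched parents are kept

Corrected query:
SELECT p.name, c.sales FROM authors p LEFT JOIN novels c ON c.author_id = p.id AND c.sales > 73946

Result:
name    | sales
--------+------
Le Guin | NULL 
Tolkien | NULL 
Orwell  | NULL 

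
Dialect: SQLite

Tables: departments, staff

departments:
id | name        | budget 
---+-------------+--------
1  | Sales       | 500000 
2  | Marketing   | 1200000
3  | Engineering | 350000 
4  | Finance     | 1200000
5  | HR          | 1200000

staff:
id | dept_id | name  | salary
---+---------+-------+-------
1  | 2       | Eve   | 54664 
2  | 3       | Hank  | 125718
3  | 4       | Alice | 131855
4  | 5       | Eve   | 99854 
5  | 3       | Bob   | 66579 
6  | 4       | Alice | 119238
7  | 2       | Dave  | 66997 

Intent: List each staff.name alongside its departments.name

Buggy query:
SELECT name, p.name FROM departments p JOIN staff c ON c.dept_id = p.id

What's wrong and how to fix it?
Bug: Both tables have a 'name' column; the unqualified reference is ambiguous

Fix: Prefix ambiguous columns with the table alias

Corrected query:
SELECT c.name, p.name FROM departments p JOIN staff c ON c.dept_id = p.id

Result:
name  | name       
------+------------
Eve   | Marketing  
Hank  | Engineering
Alice | Finance    
Eve   | HR         
Bob   | Engineering
Alice | Finance    
Dave  | Marketing  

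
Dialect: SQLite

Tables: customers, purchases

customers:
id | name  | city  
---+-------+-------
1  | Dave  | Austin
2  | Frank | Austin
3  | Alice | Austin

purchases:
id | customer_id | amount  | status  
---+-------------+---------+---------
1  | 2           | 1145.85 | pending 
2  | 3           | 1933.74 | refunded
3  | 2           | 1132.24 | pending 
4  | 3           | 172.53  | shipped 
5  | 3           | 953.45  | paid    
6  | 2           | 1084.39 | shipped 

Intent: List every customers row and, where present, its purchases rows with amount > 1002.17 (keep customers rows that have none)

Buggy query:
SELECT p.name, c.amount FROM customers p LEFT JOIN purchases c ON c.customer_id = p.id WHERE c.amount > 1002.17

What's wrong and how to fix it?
Bug: A WHERE condition on the right-hand table after LEFT JOIN drops unmatched parents

Fix: Put 'c.amount > 1002.17' in the JOIN's ON clause instead of WHERE

Corrected query:
SELECT p.name, c.amount FROM customers p LEFT JOIN purchases c ON c.customer_id = p.id AND c.amount > 1002.17

Result:
name  | amount 
------+--------
Dave  | NULL   
Frank | 1084.39
Frank | 1132.24
Frank | 1145.85
Alice | 1933.74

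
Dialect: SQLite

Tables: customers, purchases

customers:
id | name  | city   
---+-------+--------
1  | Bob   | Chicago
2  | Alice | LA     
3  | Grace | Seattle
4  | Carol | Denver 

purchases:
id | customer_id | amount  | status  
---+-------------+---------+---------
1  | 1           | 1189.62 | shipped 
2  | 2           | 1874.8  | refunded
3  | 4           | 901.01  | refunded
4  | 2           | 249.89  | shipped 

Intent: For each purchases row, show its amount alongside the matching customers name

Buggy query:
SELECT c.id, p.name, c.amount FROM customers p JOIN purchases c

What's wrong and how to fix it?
Bug: JOIN with no ON clause produces a cartesian product; every purchases row pairs with every customers row

Fix: Add ON c.customer_id = p.id to the JOIN

Corrected query:
SELECT c.id, p.name, c.amount FROM customers p JOIN purchases c ON c.customer_id = p.id

Result:
id | name  | amount 
---+-------+--------
1  | Bob   | 1189.62
2  | Alice | 1874.8 
3  | Carol | 901.01 
4  | Alice | 249.89 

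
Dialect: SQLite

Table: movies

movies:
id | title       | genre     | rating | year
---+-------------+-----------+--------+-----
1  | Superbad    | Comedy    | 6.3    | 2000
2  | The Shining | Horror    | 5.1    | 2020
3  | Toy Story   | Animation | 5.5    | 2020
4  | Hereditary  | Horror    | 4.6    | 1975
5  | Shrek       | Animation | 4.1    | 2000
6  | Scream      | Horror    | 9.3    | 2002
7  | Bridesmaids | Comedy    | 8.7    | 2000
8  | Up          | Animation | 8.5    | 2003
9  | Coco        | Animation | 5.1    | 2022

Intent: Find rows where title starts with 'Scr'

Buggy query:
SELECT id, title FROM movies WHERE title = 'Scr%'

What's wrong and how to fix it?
Bug: '=' compares the literal string including the % character; pattern matching needs LIKE

Fix: Replace '=' with LIKE so 'Scr%' is treated as a pattern

Corrected query:
SELECT id, title FROM movies WHERE title LIKE 'Scr%'

Result:
id | title 
---+-------
6  | Scream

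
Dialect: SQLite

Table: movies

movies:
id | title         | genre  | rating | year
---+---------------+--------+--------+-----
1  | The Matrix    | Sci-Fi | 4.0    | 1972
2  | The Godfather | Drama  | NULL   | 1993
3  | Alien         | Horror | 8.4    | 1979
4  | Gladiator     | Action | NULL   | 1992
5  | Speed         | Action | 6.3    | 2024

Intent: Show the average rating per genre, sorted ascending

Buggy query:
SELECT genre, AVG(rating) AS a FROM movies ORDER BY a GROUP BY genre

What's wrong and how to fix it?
Bug: ORDER BY appears before GROUP BY; SQL clause order requires GROUP BY first

Fix: Reorder: SELECT … FROM … GROUP BY … ORDER BY …

Corrected query:
SELECT genre, AVG(rating) AS a FROM movies GROUP BY genre ORDER BY a

Result:
genre  | a   
-------+-----
Drama  | NULL
Sci-Fi | 4   
Action | 6.3 
Horror | 8.4 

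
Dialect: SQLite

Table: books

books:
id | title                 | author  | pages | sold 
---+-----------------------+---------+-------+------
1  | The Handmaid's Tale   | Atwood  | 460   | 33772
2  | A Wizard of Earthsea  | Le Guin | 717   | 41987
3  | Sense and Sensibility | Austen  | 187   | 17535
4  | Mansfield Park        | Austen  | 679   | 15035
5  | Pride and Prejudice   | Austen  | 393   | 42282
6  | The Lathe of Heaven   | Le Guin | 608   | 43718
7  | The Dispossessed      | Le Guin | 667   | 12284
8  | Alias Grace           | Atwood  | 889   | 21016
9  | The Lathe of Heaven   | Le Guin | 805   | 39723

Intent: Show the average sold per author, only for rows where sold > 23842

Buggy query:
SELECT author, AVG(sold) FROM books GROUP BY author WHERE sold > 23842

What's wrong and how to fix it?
Bug: WHERE cannot follow GROUP BY

Fix: Place WHERE between FROM and GROUP BY

Corrected query:
SELECT author, AVG(sold) FROM books WHERE sold > 23842 GROUP BY author

Result:
author  | AVG(sold)   
--------+-------------
Atwood  | 33772       
Austen  | 42282       
Le Guin | 41809.333333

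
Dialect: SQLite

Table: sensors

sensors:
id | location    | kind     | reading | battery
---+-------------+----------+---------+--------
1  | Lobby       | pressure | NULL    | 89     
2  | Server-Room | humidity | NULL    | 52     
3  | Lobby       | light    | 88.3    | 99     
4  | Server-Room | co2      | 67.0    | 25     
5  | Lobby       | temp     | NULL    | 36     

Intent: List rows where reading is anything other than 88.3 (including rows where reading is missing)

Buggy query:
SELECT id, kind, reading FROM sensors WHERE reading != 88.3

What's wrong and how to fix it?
Bug: 'reading != 88.3' is unknown when reading is NULL, so NULL rows are silently excluded

Fix: Add an explicit OR reading IS NULL to include the missing-value rows

Corrected query:
SELECT id, kind, reading FROM sensors WHERE reading != 88.3 OR reading IS NULL

Result:
id | kind     | reading
---+----------+--------
1  | pressure | NULL   
2  | humidity | NULL   
4  | co2      | 67     
5  | temp     | NULL   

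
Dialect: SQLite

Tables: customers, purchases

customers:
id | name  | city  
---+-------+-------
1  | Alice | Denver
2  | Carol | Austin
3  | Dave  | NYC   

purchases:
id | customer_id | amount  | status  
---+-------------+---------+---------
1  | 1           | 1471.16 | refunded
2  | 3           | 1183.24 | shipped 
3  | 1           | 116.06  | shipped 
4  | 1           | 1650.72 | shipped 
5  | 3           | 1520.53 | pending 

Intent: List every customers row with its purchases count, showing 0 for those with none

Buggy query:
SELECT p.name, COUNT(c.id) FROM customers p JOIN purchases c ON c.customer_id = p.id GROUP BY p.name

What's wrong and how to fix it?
Bug: INNER JOIN drops customers rows that have no matching purchases rows

Fix: Switch to LEFT JOIN to retain unmatched parent rows

Corrected query:
SELECT p.name, COUNT(c.id) FROM customers p LEFT JOIN purchases c ON c.customer_id = p.id GROUP BY p.name

Result:
name  | COUNT(c.id)
------+------------
Alice | 3          
Carol | 0          
Dave  | 2          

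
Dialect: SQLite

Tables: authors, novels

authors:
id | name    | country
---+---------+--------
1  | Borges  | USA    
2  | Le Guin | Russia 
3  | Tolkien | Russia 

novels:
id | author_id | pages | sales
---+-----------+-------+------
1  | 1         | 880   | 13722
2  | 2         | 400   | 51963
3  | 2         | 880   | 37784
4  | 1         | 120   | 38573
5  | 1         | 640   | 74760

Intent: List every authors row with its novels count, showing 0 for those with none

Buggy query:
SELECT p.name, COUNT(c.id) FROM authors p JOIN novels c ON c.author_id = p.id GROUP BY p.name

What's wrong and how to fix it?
Bug: An inner join excludes parents with zero children

Fix: Use LEFT JOIN so parents without children still appear (COUNT(c.id) gives 0)

Corrected query:
SELECT p.name, COUNT(c.id) FROM authors p LEFT JOIN novels c ON c.author_id = p.id GROUP BY p.name

Result:
name    | COUNT(c.id)
--------+------------
Borges  | 3          
Le Guin | 2          
Tolkien | 0          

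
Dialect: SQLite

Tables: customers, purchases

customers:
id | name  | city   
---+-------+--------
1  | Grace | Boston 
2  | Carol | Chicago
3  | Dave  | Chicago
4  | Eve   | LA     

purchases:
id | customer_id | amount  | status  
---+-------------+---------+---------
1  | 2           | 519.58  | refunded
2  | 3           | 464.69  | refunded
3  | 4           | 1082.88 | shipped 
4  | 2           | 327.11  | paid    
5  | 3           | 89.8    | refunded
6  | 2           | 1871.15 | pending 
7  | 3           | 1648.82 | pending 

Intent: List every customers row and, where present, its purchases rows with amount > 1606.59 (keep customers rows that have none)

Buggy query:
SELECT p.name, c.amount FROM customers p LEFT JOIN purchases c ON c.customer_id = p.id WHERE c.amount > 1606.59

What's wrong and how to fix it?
Bug: A WHERE condition on the right-hand table after LEFT JOIN drops unmatched parents

Fix: Move the right-table condition into the ON clause so unmatched parents are kept

Corrected query:
SELECT p.name, c.amount FROM customers p LEFT JOIN purchases c ON c.customer_id = p.id AND c.amount > 1606.59

Result:
name  | amount 
------+--------
Grace | NULL   
Carol | 1871.15
Dave  | 1648.82
Eve   | NULL   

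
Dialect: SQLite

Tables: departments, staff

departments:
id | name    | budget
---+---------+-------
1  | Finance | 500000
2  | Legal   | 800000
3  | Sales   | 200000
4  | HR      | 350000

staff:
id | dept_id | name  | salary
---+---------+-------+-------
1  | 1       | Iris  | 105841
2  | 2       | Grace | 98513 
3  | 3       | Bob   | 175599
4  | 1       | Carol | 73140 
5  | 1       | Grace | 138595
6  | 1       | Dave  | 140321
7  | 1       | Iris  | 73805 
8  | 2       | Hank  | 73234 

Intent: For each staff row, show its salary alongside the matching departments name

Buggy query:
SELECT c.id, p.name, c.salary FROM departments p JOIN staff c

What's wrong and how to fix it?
Bug: JOIN with no ON clause produces a cartesian product; every staff row pairs with every departments row

Fix: Specify the join condition linking the foreign key to the parent id

Corrected query:
SELECT c.id, p.name, c.salary FROM departments p JOIN staff c ON c.dept_id = p.id

Result:
id | name    | salary
---+---------+-------
1  | Finance | 105841
2  | Legal   | 98513 
3  | Sales   | 175599
4  | Finance | 73140 
5  | Finance | 138595
6  | Finance | 140321
7  | Finance | 73805 
8  | Legal   | 73234 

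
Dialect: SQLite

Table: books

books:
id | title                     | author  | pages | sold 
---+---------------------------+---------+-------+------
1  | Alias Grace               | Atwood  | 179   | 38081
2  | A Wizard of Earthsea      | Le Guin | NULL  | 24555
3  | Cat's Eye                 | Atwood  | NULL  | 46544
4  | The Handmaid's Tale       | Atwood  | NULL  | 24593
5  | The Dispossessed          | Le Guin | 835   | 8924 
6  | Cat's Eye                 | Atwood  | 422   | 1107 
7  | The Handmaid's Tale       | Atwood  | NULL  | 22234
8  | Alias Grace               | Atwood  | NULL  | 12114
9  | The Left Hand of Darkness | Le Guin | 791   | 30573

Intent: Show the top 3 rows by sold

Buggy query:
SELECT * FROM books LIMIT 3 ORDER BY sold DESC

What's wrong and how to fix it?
Bug: ORDER BY cannot follow LIMIT; LIMIT is the final clause

Fix: Swap the clauses: ORDER BY first, then LIMIT

Corrected query:
SELECT * FROM books ORDER BY sold DESC LIMIT 3

Result:
id | title                     | author  | pages | sold 
---+---------------------------+---------+-------+------
3  | Cat's Eye                 | Atwood  | NULL  | 46544
1  | Alias Grace               | Atwood  | 179   | 38081
9  | The Left Hand of Darkness | Le Guin | 791   | 30573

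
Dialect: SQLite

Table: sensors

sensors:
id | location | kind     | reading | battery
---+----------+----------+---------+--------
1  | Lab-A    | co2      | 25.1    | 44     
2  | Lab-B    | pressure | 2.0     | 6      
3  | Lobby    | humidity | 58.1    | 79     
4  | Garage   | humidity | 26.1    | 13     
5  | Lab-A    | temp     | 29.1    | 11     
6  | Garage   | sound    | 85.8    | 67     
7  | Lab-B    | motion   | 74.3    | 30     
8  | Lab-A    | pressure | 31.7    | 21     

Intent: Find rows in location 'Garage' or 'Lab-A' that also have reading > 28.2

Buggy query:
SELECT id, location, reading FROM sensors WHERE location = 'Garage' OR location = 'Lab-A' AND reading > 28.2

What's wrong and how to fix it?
Bug: AND binds tighter than OR, so this parses as location = 'Garage' OR (location = 'Lab-A' AND reading > 28.2)

Fix: Add parentheses around the OR so the AND applies to both alternatives

Corrected query:
SELECT id, location, reading FROM sensors WHERE (location = 'Garage' OR location = 'Lab-A') AND reading > 28.2

Result:
id | location | reading
---+----------+--------
5  | Lab-A    | 29.1   
6  | Garage   | 85.8   
8  | Lab-A    | 31.7   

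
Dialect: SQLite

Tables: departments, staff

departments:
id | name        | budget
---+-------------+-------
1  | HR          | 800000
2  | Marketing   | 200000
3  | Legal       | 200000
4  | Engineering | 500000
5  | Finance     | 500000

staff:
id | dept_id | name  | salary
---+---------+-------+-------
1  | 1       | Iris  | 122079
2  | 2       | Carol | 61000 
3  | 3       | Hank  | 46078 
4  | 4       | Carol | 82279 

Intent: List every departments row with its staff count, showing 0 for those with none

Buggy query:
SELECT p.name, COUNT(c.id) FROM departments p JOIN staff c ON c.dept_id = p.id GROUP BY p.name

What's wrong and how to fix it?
Bug: An inner join excludes parents with zero children

Fix: Switch to LEFT JOIN to retain unmatched parent rows

Corrected query:
SELECT p.name, COUNT(c.id) FROM departments p LEFT JOIN staff c ON c.dept_id = p.id GROUP BY p.name

Result:
name        | COUNT(c.id)
------------+------------
Engineering | 1          
Finance     | 0          
HR          | 1          
Legal       | 1          
Marketing   | 1          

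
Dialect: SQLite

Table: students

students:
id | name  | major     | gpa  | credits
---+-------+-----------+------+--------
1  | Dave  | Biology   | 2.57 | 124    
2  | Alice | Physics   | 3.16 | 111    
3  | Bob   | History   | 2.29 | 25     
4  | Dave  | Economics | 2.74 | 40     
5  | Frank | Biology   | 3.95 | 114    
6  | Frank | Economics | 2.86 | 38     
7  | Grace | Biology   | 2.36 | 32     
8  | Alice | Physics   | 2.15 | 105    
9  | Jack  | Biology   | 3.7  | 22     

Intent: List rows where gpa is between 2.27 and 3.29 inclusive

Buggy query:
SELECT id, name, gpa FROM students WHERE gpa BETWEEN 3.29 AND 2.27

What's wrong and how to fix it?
Bug: The bounds are reversed; BETWEEN a AND b requires a <= b to match anything

Fix: Swap the bounds so the smaller value comes first

Corrected query:
SELECT id, name, gpa FROM students WHERE gpa BETWEEN 2.27 AND 3.29

Result:
id | name  | gpa 
---+-------+-----
1  | Dave  | 2.57
2  | Alice | 3.16
3  | Bob   | 2.29
4  | Dave  | 2.74
6  | Frank | 2.86
7  | Grace | 2.36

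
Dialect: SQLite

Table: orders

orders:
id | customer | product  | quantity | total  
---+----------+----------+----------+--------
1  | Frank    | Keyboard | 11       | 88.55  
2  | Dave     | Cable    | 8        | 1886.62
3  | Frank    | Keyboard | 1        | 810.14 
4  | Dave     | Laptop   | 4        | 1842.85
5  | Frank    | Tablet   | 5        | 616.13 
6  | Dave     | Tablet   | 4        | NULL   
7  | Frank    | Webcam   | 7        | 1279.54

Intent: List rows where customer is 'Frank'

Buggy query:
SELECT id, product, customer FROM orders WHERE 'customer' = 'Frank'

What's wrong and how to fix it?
Bug: Single quotes denote string literals in SQL; the column name is being compared as a constant string

Fix: Reference the column as customer without single quotes

Corrected query:
SELECT id, product, customer FROM orders WHERE customer = 'Frank'

Result:
id | product  | customer
---+----------+---------
1  | Keyboard | Frank   
3  | Keyboard | Frank   
5  | Tablet   | Frank   
7  | Webcam   | Frank   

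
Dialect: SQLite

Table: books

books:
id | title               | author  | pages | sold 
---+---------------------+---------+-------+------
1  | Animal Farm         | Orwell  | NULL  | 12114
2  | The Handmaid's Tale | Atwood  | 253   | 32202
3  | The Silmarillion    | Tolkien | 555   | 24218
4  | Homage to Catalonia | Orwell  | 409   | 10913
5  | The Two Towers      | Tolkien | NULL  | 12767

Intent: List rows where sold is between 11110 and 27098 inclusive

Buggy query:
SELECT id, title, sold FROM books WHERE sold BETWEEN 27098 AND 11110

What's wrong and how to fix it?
Bug: BETWEEN expects the lower bound first; with 27098 AND 11110 the range is empty

Fix: Write BETWEEN 11110 AND 27098

Corrected query:
SELECT id, title, sold FROM books WHERE sold BETWEEN 11110 AND 27098

Result:
id | title            | sold 
---+------------------+------
1  | Animal Farm      | 12114
3  | The Silmarillion | 24218
5  | The Two Towers   | 12767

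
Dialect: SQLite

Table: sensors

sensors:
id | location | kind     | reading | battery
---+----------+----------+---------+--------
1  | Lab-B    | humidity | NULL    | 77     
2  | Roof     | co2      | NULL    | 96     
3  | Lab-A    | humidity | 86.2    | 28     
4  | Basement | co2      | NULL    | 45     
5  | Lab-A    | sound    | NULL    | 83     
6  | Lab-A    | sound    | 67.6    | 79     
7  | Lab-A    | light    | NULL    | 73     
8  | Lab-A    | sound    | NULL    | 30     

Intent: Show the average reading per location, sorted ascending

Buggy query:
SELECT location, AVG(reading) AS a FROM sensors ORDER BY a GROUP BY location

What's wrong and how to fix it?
Bug: GROUP BY must precede ORDER BY

Fix: Reorder: SELECT … FROM … GROUP BY … ORDER BY …

Corrected query:
SELECT location, AVG(reading) AS a FROM sensors GROUP BY location ORDER BY a

Result:
location | a   
---------+-----
Basement | NULL
Lab-B    | NULL
Roof     | NULL
Lab-A    | 76.9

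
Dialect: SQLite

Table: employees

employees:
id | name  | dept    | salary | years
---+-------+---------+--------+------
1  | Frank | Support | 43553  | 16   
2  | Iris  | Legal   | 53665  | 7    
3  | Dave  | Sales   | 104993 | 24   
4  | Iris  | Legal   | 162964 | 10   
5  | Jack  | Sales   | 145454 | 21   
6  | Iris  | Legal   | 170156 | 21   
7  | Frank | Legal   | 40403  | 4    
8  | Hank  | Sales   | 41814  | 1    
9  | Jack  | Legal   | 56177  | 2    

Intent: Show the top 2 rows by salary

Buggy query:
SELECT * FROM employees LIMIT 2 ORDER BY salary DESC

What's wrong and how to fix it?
Bug: LIMIT must come after ORDER BY

Fix: Sort with ORDER BY, then apply LIMIT

Corrected query:
SELECT * FROM employees ORDER BY salary DESC LIMIT 2

Result:
id | name | dept  | salary | years
---+------+-------+--------+------
6  | Iris | Legal | 170156 | 21   
4  | Iris | Legal | 162964 | 10   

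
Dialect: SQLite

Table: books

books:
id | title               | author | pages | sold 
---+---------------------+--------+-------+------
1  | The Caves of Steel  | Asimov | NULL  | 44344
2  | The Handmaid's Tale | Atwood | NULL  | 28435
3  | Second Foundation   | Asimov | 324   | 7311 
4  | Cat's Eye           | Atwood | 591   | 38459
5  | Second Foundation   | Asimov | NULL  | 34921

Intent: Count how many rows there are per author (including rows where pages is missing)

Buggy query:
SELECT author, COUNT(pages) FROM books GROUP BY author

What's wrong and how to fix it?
Bug: COUNT(pages) skips NULLs, so groups with missing pages are undercounted

Fix: Replace COUNT(pages) with COUNT(*)

Corrected query:
SELECT author, COUNT(*) FROM books GROUP BY author

Result:
author | COUNT(*)
-------+---------
Asimov | 3       
Atwood | 2       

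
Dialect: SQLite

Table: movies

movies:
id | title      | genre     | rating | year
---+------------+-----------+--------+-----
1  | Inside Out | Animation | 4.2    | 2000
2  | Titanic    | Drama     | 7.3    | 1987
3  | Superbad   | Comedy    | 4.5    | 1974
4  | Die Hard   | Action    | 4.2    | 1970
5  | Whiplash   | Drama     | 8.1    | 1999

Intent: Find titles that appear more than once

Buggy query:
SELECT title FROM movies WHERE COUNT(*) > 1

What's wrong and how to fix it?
Bug: WHERE can't reference COUNT(*); aggregates are computed after WHERE

Fix: GROUP BY title, then filter groups with HAVING COUNT(*) > 1

Corrected query:
SELECT title FROM movies GROUP BY title HAVING COUNT(*) > 1

Result:
(no rows)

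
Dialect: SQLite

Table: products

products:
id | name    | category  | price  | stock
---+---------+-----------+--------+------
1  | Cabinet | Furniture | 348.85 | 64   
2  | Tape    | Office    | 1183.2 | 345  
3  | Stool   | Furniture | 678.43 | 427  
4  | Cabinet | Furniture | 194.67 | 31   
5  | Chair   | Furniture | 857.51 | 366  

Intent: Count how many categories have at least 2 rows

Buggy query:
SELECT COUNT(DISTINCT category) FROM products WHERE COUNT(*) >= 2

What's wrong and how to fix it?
Bug: COUNT(*) cannot appear in WHERE; the per-group count doesn't exist yet

Fix: Group first with HAVING COUNT(*) >= 2, then COUNT the resulting groups

Corrected query:
SELECT COUNT(*) FROM (SELECT category FROM products GROUP BY category HAVING COUNT(*) >= 2)

Result:
COUNT(*)
--------
1       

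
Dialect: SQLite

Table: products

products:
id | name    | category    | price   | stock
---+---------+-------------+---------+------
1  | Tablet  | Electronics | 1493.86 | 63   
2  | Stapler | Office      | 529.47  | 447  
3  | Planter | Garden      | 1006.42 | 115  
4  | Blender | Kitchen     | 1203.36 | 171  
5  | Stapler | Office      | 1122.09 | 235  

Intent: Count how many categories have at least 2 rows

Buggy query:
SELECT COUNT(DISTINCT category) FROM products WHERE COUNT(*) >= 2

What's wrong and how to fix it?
Bug: COUNT(*) cannot appear in WHERE; the per-group count doesn't exist yet

Fix: Group first with HAVING COUNT(*) >= 2, then COUNT the resulting groups

Corrected query:
SELECT COUNT(*) FROM (SELECT category FROM products GROUP BY category HAVING COUNT(*) >= 2)

Result:
COUNT(*)
--------
1       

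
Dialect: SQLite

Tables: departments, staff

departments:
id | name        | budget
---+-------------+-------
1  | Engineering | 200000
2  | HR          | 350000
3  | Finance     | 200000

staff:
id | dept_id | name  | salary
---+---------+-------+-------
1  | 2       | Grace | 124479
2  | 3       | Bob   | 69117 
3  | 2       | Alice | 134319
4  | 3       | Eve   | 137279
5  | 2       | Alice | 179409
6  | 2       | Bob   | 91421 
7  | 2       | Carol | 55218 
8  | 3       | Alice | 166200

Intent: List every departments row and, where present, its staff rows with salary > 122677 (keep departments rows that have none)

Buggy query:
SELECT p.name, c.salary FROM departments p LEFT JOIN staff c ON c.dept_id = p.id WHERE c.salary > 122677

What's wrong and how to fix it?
Bug: Filtering c.salary in WHERE discards the NULL rows produced by LEFT JOIN, turning it into an inner join

Fix: Move the right-table condition into the ON clause so unmatched parents are kept

Corrected query:
SELECT p.name, c.salary FROM departments p LEFT JOIN staff c ON c.dept_id = p.id AND c.salary > 122677

Result:
name        | salary
------------+-------
Engineering | NULL  
HR          | 124479
HR          | 134319
HR          | 179409
Finance     | 137279
Finance     | 166200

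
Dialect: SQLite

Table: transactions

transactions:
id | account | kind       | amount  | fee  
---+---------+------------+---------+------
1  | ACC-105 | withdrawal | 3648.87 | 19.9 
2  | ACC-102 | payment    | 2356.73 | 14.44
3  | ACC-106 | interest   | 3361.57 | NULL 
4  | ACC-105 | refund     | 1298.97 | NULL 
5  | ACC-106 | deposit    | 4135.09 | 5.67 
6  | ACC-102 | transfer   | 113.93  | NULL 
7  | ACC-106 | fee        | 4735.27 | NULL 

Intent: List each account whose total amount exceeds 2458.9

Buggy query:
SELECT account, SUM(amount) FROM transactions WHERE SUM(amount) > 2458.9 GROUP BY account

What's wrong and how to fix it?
Bug: Aggregate functions cannot appear in a WHERE clause

Fix: Move the aggregate condition to a HAVING clause

Corrected query:
SELECT account, SUM(amount) FROM transactions GROUP BY account HAVING SUM(amount) > 2458.9

Result:
account | SUM(amount)
--------+------------
ACC-102 | 2470.66    
ACC-105 | 4947.84    
ACC-106 | 12231.93   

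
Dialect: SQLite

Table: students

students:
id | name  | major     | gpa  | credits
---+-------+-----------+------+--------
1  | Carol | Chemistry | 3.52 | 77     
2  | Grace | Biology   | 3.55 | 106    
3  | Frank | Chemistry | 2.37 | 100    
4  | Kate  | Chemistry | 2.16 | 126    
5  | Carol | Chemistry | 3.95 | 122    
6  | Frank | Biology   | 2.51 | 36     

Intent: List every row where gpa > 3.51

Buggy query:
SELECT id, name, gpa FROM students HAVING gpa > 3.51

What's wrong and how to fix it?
Bug: HAVING filters the output of aggregation, but this query has no GROUP BY and no aggregate functions, so SQLite rejects it (HAVING clause on a non-aggregate query); the condition here is per row

Fix: Replace HAVING with WHERE since the condition applies to individual rows

Corrected query:
SELECT id, name, gpa FROM students WHERE gpa > 3.51

Result:
id | name  | gpa 
---+-------+-----
1  | Carol | 3.52
2  | Grace | 3.55
5  | Carol | 3.95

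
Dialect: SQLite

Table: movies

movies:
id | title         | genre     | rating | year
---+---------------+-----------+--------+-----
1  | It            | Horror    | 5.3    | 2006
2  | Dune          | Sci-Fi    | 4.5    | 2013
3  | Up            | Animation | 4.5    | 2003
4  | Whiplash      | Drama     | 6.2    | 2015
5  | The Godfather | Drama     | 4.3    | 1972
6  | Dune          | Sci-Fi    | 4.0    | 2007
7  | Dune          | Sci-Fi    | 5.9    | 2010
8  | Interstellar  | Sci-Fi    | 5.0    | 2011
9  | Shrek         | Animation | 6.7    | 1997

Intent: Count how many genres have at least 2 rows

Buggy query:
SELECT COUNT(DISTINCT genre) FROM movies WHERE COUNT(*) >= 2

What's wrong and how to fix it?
Bug: WHERE filters individual rows, not groups, so a group-level COUNT is invalid there

Fix: Group first with HAVING COUNT(*) >= 2, then COUNT the resulting groups

Corrected query:
SELECT COUNT(*) FROM (SELECT genre FROM movies GROUP BY genre HAVING COUNT(*) >= 2)

Result:
COUNT(*)
--------
3       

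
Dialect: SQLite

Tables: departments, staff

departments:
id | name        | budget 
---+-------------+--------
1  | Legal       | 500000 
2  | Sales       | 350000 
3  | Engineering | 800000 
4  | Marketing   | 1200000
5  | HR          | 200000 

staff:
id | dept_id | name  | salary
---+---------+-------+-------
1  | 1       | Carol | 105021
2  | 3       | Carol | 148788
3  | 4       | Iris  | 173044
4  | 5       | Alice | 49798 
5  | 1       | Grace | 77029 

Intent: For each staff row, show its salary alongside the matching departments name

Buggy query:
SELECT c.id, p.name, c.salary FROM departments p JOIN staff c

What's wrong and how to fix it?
Bug: Missing join condition: each staff row is matched to all departments rows instead of just its own

Fix: Specify the join condition linking the foreign key to the parent id

Corrected query:
SELECT c.id, p.name, c.salary FROM departments p JOIN staff c ON c.dept_id = p.id

Result:
id | name        | salary
---+-------------+-------
1  | Legal       | 105021
2  | Engineering | 148788
3  | Marketing   | 173044
4  | HR          | 49798 
5  | Legal       | 77029 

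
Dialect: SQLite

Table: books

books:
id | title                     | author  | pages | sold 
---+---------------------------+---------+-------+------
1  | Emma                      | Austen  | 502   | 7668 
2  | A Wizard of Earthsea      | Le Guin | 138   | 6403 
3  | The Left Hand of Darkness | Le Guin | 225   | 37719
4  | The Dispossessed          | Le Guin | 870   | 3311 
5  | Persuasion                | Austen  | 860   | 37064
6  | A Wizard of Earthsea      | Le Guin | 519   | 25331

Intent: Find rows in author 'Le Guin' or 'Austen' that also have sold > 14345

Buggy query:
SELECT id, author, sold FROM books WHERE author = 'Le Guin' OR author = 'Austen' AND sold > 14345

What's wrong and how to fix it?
Bug: Without parentheses, AND is evaluated before OR, so the sold filter only applies to the 'Austen' branch

Fix: Add parentheses around the OR so the AND applies to both alternatives

Corrected query:
SELECT id, author, sold FROM books WHERE (author = 'Le Guin' OR author = 'Austen') AND sold > 14345

Result:
id | author  | sold 
---+---------+------
3  | Le Guin | 37719
5  | Austen  | 37064
6  | Le Guin | 25331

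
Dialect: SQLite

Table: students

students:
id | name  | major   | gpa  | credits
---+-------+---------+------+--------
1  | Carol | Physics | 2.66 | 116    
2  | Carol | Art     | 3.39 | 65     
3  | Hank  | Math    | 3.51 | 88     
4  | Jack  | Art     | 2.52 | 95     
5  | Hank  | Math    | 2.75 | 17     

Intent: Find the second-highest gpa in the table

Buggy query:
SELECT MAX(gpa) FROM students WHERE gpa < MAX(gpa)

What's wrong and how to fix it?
Bug: The inner MAX is an aggregate inside WHERE, which is not allowed

Fix: Put the inner MAX in a scalar subquery

Corrected query:
SELECT MAX(gpa) FROM students WHERE gpa < (SELECT MAX(gpa) FROM students)

Result:
MAX(gpa)
--------
3.39    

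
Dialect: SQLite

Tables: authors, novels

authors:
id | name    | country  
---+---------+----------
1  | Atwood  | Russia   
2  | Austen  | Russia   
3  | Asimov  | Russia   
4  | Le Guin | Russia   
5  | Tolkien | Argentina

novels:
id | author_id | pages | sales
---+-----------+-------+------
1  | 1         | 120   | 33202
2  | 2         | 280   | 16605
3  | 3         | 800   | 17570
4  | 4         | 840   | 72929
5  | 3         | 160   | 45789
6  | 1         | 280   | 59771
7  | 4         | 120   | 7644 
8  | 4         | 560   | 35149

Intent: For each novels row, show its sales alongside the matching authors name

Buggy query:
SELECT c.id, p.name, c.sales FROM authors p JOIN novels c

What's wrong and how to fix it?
Bug: JOIN with no ON clause produces a cartesian product; every novels row pairs with every authors row

Fix: Specify the join condition linking the foreign key to the parent id

Corrected query:
SELECT c.id, p.name, c.sales FROM authors p JOIN novels c ON c.author_id = p.id

Result:
id | name    | sales
---+---------+------
1  | Atwood  | 33202
2  | Austen  | 16605
3  | Asimov  | 17570
4  | Le Guin | 72929
5  | Asimov  | 45789
6  | Atwood  | 59771
7  | Le Guin | 7644 
8  | Le Guin | 35149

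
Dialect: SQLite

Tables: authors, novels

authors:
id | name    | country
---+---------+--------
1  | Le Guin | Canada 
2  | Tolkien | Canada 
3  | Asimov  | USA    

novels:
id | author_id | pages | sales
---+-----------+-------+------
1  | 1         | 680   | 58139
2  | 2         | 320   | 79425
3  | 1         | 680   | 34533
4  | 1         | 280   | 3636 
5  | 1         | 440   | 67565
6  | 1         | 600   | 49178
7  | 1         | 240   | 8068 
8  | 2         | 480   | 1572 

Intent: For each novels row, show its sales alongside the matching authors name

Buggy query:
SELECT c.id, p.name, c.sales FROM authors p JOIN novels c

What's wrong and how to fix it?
Bug: Missing join condition: each novels row is matched to all authors rows instead of just its own

Fix: Add ON c.author_id = p.id to the JOIN

Corrected query:
SELECT c.id, p.name, c.sales FROM authors p JOIN novels c ON c.author_id = p.id

Result:
id | name    | sales
---+---------+------
1  | Le Guin | 58139
2  | Tolkien | 79425
3  | Le Guin | 34533
4  | Le Guin | 3636 
5  | Le Guin | 67565
6  | Le Guin | 49178
7  | Le Guin | 8068 
8  | Tolkien | 1572 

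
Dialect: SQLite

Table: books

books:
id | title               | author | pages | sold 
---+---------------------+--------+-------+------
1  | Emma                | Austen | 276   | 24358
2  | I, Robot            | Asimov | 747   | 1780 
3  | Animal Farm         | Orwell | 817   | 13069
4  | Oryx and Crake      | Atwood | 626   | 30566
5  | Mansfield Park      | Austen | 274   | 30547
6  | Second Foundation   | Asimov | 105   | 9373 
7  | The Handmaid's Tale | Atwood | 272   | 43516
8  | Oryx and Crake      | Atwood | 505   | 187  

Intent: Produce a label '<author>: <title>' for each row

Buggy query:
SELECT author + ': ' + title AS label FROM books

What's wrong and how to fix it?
Bug: '+' is numeric addition; on text columns SQLite converts them to 0 instead of concatenating

Fix: Replace + with || to concatenate text

Corrected query:
SELECT author || ': ' || title AS label FROM books

Result:
label                      
---------------------------
Austen: Emma               
Asimov: I, Robot           
Orwell: Animal Farm        
Atwood: Oryx and Crake     
Austen: Mansfield Park     
Asimov: Second Foundation  
Atwood: The Handmaid's Tale
Atwood: Oryx and Crake     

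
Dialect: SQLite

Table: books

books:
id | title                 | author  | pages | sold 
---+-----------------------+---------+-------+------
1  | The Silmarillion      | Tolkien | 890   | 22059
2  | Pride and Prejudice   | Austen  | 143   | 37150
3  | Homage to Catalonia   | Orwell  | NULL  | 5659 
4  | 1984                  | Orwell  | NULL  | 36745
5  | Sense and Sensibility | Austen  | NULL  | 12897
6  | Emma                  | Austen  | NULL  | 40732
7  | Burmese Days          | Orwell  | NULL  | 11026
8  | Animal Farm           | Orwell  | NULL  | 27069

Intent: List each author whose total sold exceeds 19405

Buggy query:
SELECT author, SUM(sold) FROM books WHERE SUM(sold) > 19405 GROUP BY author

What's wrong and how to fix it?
Bug: Aggregate functions cannot appear in a WHERE clause

Fix: Move the aggregate condition to a HAVING clause

Corrected query:
SELECT author, SUM(sold) FROM books GROUP BY author HAVING SUM(sold) > 19405

Result:
author  | SUM(sold)
--------+----------
Austen  | 90779    
Orwell  | 80499    
Tolkien | 22059    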